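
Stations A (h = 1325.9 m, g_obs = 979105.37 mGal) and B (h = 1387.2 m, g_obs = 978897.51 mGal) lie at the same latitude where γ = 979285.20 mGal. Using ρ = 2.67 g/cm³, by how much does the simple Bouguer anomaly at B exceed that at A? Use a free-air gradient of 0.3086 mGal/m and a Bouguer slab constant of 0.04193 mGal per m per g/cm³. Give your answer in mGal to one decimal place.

-195.8

Δg_SB(A) = 979105.37 − 979285.20 + 0.3086×1325.9 − 0.04193×2.67×1325.9 = 80.90 mGal
Δg_SB(B) = 978897.51 − 979285.20 + 0.3086×1387.2 − 0.04193×2.67×1387.2 = -114.90 mGal
Difference = -114.90 − (80.90) = -195.80 mGal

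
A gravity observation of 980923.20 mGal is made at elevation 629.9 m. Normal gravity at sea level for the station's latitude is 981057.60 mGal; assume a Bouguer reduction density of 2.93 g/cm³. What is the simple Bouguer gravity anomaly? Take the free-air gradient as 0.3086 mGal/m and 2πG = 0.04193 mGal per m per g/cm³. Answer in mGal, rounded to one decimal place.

Free-air correction = 0.3086 × 629.9 = 194.39 mGal
Free-air anomaly = 980923.20 − 981057.60 + (194.39) = 59.99 mGal
Bouguer slab correction = 0.04193 × 2.93 × 629.9 = 77.39 mGal
Simple Bouguer anomaly = 59.99 − (77.39) = -17.40 mGal

-17.4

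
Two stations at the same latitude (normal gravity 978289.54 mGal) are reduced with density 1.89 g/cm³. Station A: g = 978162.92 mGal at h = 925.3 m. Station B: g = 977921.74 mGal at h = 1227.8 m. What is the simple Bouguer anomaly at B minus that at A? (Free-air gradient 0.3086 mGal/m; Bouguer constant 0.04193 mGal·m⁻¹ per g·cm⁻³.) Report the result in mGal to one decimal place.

-171.8

Δg_SB(A) = 978162.92 − 978289.54 + 0.3086×925.3 − 0.04193×1.89×925.3 = 85.60 mGal
Δg_SB(B) = 977921.74 − 978289.54 + 0.3086×1227.8 − 0.04193×1.89×1227.8 = -86.20 mGal
Difference = -86.20 − (85.60) = -171.80 mGal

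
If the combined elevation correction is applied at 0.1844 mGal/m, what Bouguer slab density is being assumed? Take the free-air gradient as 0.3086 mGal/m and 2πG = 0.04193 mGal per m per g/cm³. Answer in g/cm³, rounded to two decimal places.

0.1844 = 0.3086 − 0.04193 × ρ
ρ = (0.3086 − 0.1844) / 0.04193 = 2.96 g/cm³

2.96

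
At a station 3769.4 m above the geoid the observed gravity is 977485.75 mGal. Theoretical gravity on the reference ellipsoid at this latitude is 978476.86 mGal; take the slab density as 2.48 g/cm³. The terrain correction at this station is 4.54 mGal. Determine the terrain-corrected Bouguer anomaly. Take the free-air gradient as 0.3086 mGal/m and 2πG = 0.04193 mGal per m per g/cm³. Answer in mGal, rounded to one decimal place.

Free-air correction = 0.3086 × 3769.4 = 1163.24 mGal
Free-air anomaly = 977485.75 − 978476.86 + (1163.24) = 172.13 mGal
Bouguer slab correction = 0.04193 × 2.48 × 3769.4 = 391.97 mGal
Simple Bouguer anomaly = 172.13 − (391.97) = -219.84 mGal
Complete Bouguer anomaly = -219.84 + 4.54 = -215.30 mGal

-215.3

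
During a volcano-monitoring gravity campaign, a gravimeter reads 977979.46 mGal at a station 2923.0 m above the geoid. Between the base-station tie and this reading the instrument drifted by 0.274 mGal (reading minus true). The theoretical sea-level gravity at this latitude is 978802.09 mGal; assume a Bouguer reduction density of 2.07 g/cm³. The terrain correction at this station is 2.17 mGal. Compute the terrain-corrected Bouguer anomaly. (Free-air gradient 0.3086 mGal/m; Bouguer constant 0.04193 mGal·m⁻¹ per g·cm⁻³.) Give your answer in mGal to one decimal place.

-172.4

Drift-corrected reading = 977979.46 − (0.274) = 977979.186 mGal
Free-air correction = 0.3086 × 2923.0 = 902.04 mGal
Free-air anomaly = 977979.186 − 978802.09 + (902.04) = 79.136 mGal
Bouguer slab correction = 0.04193 × 2.07 × 2923.0 = 253.70 mGal
Simple Bouguer anomaly = 79.136 − (253.70) = -174.564 mGal
Complete Bouguer anomaly = -174.564 + 2.17 = -172.394 mGal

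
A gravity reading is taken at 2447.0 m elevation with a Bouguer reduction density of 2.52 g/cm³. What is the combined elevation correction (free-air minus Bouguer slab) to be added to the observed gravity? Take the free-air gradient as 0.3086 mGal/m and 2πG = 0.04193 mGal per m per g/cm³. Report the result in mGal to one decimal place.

Combined gradient = 0.3086 − 0.04193 × 2.52 = 0.2029364 mGal/m
Combined elevation correction = 0.2029364 × 2447.0 = 496.6 mGal

496.6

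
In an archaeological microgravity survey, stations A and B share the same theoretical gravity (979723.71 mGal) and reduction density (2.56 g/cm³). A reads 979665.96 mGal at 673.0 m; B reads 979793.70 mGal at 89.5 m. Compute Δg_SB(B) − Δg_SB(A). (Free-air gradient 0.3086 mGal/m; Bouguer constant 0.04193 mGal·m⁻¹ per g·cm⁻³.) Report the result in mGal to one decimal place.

10.3

Δg_SB(A) = 979665.96 − 979723.71 + 0.3086×673.0 − 0.04193×2.56×673.0 = 77.70 mGal
Δg_SB(B) = 979793.70 − 979723.71 + 0.3086×89.5 − 0.04193×2.56×89.5 = 88.00 mGal
Difference = 88.00 − (77.70) = 10.30 mGal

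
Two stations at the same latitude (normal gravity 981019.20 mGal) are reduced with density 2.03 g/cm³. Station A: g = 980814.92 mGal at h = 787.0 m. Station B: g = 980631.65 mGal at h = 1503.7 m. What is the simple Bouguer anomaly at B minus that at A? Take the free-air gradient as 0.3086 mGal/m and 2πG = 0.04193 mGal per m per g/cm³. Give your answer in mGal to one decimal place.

-23.1

Δg_SB(A) = 980814.92 − 981019.20 + 0.3086×787.0 − 0.04193×2.03×787.0 = -28.40 mGal
Δg_SB(B) = 980631.65 − 981019.20 + 0.3086×1503.7 − 0.04193×2.03×1503.7 = -51.50 mGal
Difference = -51.50 − (-28.40) = -23.10 mGal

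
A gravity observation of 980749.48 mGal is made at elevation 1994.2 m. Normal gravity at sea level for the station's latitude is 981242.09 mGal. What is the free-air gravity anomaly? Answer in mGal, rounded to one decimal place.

Free-air correction = 0.3086 × 1994.2 = 615.41 mGal
Free-air anomaly = 980749.48 − 981242.09 + (615.41) = 122.80 mGal

122.8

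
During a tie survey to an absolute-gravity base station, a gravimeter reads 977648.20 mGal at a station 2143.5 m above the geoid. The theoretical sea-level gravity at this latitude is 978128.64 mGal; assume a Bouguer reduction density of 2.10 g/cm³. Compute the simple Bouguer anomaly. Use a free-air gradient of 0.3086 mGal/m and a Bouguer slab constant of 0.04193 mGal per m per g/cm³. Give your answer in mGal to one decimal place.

-7.7

Free-air correction = 0.3086 × 2143.5 = 661.48 mGal
Free-air anomaly = 977648.20 − 978128.64 + (661.48) = 181.04 mGal
Bouguer slab correction = 0.04193 × 2.10 × 2143.5 = 188.74 mGal
Simple Bouguer anomaly = 181.04 − (188.74) = -7.70 mGal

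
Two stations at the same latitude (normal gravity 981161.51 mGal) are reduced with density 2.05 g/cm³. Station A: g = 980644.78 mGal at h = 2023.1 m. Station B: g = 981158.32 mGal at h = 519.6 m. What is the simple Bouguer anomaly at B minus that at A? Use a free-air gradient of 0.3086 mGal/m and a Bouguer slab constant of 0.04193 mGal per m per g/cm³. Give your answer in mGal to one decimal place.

Δg_SB(A) = 980644.78 − 981161.51 + 0.3086×2023.1 − 0.04193×2.05×2023.1 = -66.30 mGal
Δg_SB(B) = 981158.32 − 981161.51 + 0.3086×519.6 − 0.04193×2.05×519.6 = 112.50 mGal
Difference = 112.50 − (-66.30) = 178.80 mGal

178.8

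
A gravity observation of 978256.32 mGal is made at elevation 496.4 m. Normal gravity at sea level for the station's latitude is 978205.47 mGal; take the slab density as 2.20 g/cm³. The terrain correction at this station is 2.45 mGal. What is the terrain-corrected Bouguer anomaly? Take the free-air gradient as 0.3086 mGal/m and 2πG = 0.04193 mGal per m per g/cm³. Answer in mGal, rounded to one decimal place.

160.7

Free-air correction = 0.3086 × 496.4 = 153.19 mGal
Free-air anomaly = 978256.32 − 978205.47 + (153.19) = 204.04 mGal
Bouguer slab correction = 0.04193 × 2.20 × 496.4 = 45.79 mGal
Simple Bouguer anomaly = 204.04 − (45.79) = 158.25 mGal
Complete Bouguer anomaly = 158.25 + 2.45 = 160.70 mGal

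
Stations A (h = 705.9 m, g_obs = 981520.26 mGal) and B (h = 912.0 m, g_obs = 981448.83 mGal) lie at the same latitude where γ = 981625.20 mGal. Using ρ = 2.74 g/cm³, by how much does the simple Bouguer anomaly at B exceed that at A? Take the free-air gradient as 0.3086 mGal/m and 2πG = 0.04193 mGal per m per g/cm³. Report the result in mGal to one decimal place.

-31.5

Δg_SB(A) = 981520.26 − 981625.20 + 0.3086×705.9 − 0.04193×2.74×705.9 = 31.80 mGal
Δg_SB(B) = 981448.83 − 981625.20 + 0.3086×912.0 − 0.04193×2.74×912.0 = 0.30 mGal
Difference = 0.30 − (31.80) = -31.50 mGal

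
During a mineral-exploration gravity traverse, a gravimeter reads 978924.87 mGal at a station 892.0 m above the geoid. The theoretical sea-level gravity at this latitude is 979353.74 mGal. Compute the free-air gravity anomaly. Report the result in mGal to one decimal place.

Free-air correction = 0.3086 × 892.0 = 275.27 mGal
Free-air anomaly = 978924.87 − 979353.74 + (275.27) = -153.60 mGal

-153.6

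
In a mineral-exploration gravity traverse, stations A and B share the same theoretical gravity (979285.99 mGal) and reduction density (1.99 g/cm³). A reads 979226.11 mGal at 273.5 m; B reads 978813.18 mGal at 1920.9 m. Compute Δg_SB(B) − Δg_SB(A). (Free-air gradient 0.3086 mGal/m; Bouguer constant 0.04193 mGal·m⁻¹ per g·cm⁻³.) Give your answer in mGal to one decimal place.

-42.0

Δg_SB(A) = 979226.11 − 979285.99 + 0.3086×273.5 − 0.04193×1.99×273.5 = 1.70 mGal
Δg_SB(B) = 978813.18 − 979285.99 + 0.3086×1920.9 − 0.04193×1.99×1920.9 = -40.30 mGal
Difference = -40.30 − (1.70) = -42.00 mGal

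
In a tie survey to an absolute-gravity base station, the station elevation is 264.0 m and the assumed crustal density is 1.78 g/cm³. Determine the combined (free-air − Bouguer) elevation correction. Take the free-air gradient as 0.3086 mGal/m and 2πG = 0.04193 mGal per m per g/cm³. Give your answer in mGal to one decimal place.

Combined gradient = 0.3086 − 0.04193 × 1.78 = 0.2339646 mGal/m
Combined elevation correction = 0.2339646 × 264.0 = 61.8 mGal

61.8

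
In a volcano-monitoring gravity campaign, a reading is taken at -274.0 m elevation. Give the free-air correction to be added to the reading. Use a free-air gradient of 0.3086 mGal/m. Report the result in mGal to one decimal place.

Free-air correction = 0.3086 × -274.0 = -84.6 mGal

-84.6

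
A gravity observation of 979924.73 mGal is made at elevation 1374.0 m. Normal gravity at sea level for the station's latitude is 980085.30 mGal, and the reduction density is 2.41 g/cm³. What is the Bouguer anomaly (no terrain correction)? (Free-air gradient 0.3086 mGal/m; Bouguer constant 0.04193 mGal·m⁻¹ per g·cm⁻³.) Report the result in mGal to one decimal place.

Free-air correction = 0.3086 × 1374.0 = 424.02 mGal
Free-air anomaly = 979924.73 − 980085.30 + (424.02) = 263.45 mGal
Bouguer slab correction = 0.04193 × 2.41 × 1374.0 = 138.84 mGal
Simple Bouguer anomaly = 263.45 − (138.84) = 124.61 mGal

124.6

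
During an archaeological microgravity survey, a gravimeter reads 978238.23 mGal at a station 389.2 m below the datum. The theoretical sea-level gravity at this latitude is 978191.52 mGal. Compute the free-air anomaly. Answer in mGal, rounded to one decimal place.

-73.4

Free-air correction = 0.3086 × -389.2 = -120.11 mGal
Free-air anomaly = 978238.23 − 978191.52 + (-120.11) = -73.40 mGal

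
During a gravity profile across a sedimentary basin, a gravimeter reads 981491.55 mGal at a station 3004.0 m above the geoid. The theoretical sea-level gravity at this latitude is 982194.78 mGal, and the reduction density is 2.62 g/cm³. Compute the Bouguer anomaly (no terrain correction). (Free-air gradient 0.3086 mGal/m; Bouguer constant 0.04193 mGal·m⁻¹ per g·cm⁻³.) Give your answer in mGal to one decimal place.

Free-air correction = 0.3086 × 3004.0 = 927.03 mGal
Free-air anomaly = 981491.55 − 982194.78 + (927.03) = 223.80 mGal
Bouguer slab correction = 0.04193 × 2.62 × 3004.0 = 330.01 mGal
Simple Bouguer anomaly = 223.80 − (330.01) = -106.21 mGal

-106.2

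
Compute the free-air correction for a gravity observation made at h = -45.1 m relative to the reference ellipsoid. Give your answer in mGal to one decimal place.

Free-air correction = 0.3086 × -45.1 = -13.9 mGal

-13.9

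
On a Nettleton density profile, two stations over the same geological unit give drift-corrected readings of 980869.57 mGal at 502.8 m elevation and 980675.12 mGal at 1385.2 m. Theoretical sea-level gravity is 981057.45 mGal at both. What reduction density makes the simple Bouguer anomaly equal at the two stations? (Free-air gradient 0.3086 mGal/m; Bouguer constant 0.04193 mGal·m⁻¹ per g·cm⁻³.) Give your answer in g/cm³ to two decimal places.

Δg_obs = 980675.12 − 980869.57 = -194.45 mGal over Δh = 1385.2 − 502.8 = 882.4 m
Equal Bouguer anomalies ⇒ Δg_obs + (0.3086 − 0.04193ρ)·Δh = 0
0.3086 − 0.04193ρ = −Δg_obs/Δh = 0.22036
ρ = (0.3086 − 0.22036) / 0.04193 = 2.10 g/cm³

2.10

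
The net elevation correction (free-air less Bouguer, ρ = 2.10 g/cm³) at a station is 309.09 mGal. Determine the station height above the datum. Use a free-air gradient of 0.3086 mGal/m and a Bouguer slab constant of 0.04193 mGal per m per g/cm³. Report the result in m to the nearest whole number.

Combined gradient = 0.3086 − 0.04193 × 2.10 = 0.2205470 mGal/m
h = 309.09 / 0.2205470 = 1401.47 m

1401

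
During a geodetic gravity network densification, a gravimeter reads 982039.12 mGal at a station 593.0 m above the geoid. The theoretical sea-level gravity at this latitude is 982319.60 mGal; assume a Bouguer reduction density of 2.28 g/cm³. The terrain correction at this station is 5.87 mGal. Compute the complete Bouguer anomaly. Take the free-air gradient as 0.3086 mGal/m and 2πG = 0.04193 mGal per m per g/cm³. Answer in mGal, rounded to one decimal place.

-148.3

Free-air correction = 0.3086 × 593.0 = 183.00 mGal
Free-air anomaly = 982039.12 − 982319.60 + (183.00) = -97.48 mGal
Bouguer slab correction = 0.04193 × 2.28 × 593.0 = 56.69 mGal
Simple Bouguer anomaly = -97.48 − (56.69) = -154.17 mGal
Complete Bouguer anomaly = -154.17 + 5.87 = -148.30 mGal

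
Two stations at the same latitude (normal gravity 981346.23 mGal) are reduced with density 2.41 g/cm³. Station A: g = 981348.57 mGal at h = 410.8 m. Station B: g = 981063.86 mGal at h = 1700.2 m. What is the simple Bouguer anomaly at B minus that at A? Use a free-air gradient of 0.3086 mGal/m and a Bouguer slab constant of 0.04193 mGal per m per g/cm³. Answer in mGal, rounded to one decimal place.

Δg_SB(A) = 981348.57 − 981346.23 + 0.3086×410.8 − 0.04193×2.41×410.8 = 87.60 mGal
Δg_SB(B) = 981063.86 − 981346.23 + 0.3086×1700.2 − 0.04193×2.41×1700.2 = 70.50 mGal
Difference = 70.50 − (87.60) = -17.10 mGal

-17.1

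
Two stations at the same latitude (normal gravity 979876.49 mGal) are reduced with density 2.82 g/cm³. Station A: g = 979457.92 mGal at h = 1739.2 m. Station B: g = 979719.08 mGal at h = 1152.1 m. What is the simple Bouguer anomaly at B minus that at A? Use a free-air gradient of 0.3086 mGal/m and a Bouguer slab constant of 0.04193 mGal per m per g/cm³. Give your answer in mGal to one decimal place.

Δg_SB(A) = 979457.92 − 979876.49 + 0.3086×1739.2 − 0.04193×2.82×1739.2 = -87.50 mGal
Δg_SB(B) = 979719.08 − 979876.49 + 0.3086×1152.1 − 0.04193×2.82×1152.1 = 61.90 mGal
Difference = 61.90 − (-87.50) = 149.40 mGal

149.4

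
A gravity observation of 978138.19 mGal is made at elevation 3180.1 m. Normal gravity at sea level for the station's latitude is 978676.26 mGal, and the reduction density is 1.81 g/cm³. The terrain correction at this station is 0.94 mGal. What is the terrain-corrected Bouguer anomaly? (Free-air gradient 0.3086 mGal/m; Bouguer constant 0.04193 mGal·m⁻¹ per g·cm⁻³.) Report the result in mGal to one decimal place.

Free-air correction = 0.3086 × 3180.1 = 981.38 mGal
Free-air anomaly = 978138.19 − 978676.26 + (981.38) = 443.31 mGal
Bouguer slab correction = 0.04193 × 1.81 × 3180.1 = 241.35 mGal
Simple Bouguer anomaly = 443.31 − (241.35) = 201.96 mGal
Complete Bouguer anomaly = 201.96 + 0.94 = 202.90 mGal

202.9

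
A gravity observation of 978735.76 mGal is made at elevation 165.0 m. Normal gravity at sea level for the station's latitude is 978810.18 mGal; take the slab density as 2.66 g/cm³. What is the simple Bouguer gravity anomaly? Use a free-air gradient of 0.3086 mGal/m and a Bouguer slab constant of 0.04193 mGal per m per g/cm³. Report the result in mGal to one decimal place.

Free-air correction = 0.3086 × 165.0 = 50.92 mGal
Free-air anomaly = 978735.76 − 978810.18 + (50.92) = -23.50 mGal
Bouguer slab correction = 0.04193 × 2.66 × 165.0 = 18.40 mGal
Simple Bouguer anomaly = -23.50 − (18.40) = -41.90 mGal

-41.9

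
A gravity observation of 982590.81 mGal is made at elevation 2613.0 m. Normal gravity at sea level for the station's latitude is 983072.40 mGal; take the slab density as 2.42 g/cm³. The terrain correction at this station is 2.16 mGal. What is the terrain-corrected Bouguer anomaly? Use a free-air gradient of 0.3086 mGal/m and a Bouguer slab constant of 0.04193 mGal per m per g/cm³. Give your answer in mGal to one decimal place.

61.8

Free-air correction = 0.3086 × 2613.0 = 806.37 mGal
Free-air anomaly = 982590.81 − 983072.40 + (806.37) = 324.78 mGal
Bouguer slab correction = 0.04193 × 2.42 × 2613.0 = 265.14 mGal
Simple Bouguer anomaly = 324.78 − (265.14) = 59.64 mGal
Complete Bouguer anomaly = 59.64 + 2.16 = 61.80 mGal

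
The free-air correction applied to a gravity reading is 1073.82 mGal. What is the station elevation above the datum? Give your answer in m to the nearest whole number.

h = 1073.82 / 0.3086 = 3479.65 m

3480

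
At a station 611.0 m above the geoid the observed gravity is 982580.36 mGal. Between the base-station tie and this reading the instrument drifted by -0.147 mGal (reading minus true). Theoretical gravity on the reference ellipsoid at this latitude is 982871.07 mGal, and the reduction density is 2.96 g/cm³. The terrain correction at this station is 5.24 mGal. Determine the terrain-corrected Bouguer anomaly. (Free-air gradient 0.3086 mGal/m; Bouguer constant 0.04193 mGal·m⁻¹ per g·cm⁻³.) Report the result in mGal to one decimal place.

-172.6

Drift-corrected reading = 982580.36 − (-0.147) = 982580.507 mGal
Free-air correction = 0.3086 × 611.0 = 188.55 mGal
Free-air anomaly = 982580.507 − 982871.07 + (188.55) = -102.013 mGal
Bouguer slab correction = 0.04193 × 2.96 × 611.0 = 75.83 mGal
Simple Bouguer anomaly = -102.013 − (75.83) = -177.843 mGal
Complete Bouguer anomaly = -177.843 + 5.24 = -172.603 mGal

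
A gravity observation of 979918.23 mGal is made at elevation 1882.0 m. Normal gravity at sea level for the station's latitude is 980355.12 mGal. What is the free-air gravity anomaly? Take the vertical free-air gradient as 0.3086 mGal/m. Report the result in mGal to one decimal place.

143.9

Free-air correction = 0.3086 × 1882.0 = 580.79 mGal
Free-air anomaly = 979918.23 − 980355.12 + (580.79) = 143.90 mGal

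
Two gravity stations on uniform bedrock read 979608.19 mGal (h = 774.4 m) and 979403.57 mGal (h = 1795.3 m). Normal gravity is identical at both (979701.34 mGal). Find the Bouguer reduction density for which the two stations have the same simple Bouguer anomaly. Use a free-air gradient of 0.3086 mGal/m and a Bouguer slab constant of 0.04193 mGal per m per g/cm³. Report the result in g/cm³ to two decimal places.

Δg_obs = 979403.57 − 979608.19 = -204.62 mGal over Δh = 1795.3 − 774.4 = 1020.9 m
Equal Bouguer anomalies ⇒ Δg_obs + (0.3086 − 0.04193ρ)·Δh = 0
0.3086 − 0.04193ρ = −Δg_obs/Δh = 0.20043
ρ = (0.3086 − 0.20043) / 0.04193 = 2.58 g/cm³

2.58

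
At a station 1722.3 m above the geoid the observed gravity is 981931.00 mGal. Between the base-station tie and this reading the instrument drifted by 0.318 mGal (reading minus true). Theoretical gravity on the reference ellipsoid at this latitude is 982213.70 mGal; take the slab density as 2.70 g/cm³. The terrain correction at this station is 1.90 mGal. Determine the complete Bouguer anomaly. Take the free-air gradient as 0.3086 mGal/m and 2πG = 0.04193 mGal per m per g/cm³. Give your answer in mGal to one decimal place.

Drift-corrected reading = 981931.00 − (0.318) = 981930.682 mGal
Free-air correction = 0.3086 × 1722.3 = 531.50 mGal
Free-air anomaly = 981930.682 − 982213.70 + (531.50) = 248.482 mGal
Bouguer slab correction = 0.04193 × 2.70 × 1722.3 = 194.98 mGal
Simple Bouguer anomaly = 248.482 − (194.98) = 53.502 mGal
Complete Bouguer anomaly = 53.502 + 1.90 = 55.402 mGal

55.4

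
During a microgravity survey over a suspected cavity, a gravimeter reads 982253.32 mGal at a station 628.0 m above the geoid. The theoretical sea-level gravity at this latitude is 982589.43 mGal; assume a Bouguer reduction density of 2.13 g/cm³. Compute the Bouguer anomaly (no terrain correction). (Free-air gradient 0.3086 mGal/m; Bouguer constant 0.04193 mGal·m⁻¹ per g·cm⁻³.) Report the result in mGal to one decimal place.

Free-air correction = 0.3086 × 628.0 = 193.80 mGal
Free-air anomaly = 982253.32 − 982589.43 + (193.80) = -142.31 mGal
Bouguer slab correction = 0.04193 × 2.13 × 628.0 = 56.09 mGal
Simple Bouguer anomaly = -142.31 − (56.09) = -198.40 mGal

-198.4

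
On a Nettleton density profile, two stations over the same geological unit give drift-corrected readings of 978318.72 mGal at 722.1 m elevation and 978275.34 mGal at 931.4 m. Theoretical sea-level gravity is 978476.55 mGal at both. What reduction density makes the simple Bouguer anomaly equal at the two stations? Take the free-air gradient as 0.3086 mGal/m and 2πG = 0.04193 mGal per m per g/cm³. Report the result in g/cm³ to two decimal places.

Δg_obs = 978275.34 − 978318.72 = -43.38 mGal over Δh = 931.4 − 722.1 = 209.3 m
Equal Bouguer anomalies ⇒ Δg_obs + (0.3086 − 0.04193ρ)·Δh = 0
0.3086 − 0.04193ρ = −Δg_obs/Δh = 0.20726
ρ = (0.3086 − 0.20726) / 0.04193 = 2.42 g/cm³

2.42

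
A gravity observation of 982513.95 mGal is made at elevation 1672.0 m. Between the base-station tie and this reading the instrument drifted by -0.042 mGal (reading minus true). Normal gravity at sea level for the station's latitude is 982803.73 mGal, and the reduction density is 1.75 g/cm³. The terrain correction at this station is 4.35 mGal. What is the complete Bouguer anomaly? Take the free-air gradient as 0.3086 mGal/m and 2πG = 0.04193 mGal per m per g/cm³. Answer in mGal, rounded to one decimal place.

Drift-corrected reading = 982513.95 − (-0.042) = 982513.992 mGal
Free-air correction = 0.3086 × 1672.0 = 515.98 mGal
Free-air anomaly = 982513.992 − 982803.73 + (515.98) = 226.242 mGal
Bouguer slab correction = 0.04193 × 1.75 × 1672.0 = 122.69 mGal
Simple Bouguer anomaly = 226.242 − (122.69) = 103.552 mGal
Complete Bouguer anomaly = 103.552 + 4.35 = 107.902 mGal

107.9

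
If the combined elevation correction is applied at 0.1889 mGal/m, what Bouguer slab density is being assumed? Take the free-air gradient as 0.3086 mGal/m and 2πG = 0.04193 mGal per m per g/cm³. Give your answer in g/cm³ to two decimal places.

0.1889 = 0.3086 − 0.04193 × ρ
ρ = (0.3086 − 0.1889) / 0.04193 = 2.85 g/cm³

2.85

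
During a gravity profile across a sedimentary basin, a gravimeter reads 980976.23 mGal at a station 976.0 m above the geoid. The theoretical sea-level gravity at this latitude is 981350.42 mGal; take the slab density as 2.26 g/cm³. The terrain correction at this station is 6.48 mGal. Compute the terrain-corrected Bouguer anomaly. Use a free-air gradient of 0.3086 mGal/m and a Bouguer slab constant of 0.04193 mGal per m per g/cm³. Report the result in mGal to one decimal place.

-159.0

Free-air correction = 0.3086 × 976.0 = 301.19 mGal
Free-air anomaly = 980976.23 − 981350.42 + (301.19) = -73.00 mGal
Bouguer slab correction = 0.04193 × 2.26 × 976.0 = 92.49 mGal
Simple Bouguer anomaly = -73.00 − (92.49) = -165.49 mGal
Complete Bouguer anomaly = -165.49 + 6.48 = -159.01 mGal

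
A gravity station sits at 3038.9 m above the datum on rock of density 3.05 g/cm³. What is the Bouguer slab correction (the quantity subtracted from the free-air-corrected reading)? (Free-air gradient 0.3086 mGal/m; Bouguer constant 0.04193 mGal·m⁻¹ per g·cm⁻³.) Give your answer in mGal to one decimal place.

Bouguer slab correction = 0.04193 × 3.05 × 3038.9 = 388.6 mGal

388.6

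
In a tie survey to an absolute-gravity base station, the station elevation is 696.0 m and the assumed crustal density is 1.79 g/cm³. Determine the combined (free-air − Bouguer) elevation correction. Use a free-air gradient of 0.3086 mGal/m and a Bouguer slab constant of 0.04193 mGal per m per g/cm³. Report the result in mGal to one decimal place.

Combined gradient = 0.3086 − 0.04193 × 1.79 = 0.2335453 mGal/m
Combined elevation correction = 0.2335453 × 696.0 = 162.5 mGal

162.5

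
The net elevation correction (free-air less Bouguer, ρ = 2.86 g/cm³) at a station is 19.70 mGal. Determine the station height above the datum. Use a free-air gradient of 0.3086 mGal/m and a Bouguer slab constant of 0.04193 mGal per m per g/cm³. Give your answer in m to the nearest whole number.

104

Combined gradient = 0.3086 − 0.04193 × 2.86 = 0.1886802 mGal/m
h = 19.70 / 0.1886802 = 104.41 m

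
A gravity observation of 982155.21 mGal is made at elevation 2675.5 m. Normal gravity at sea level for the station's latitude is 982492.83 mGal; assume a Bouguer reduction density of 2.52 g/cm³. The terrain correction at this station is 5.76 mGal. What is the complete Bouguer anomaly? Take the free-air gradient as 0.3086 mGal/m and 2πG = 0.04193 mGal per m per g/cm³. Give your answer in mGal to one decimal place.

211.1

Free-air correction = 0.3086 × 2675.5 = 825.66 mGal
Free-air anomaly = 982155.21 − 982492.83 + (825.66) = 488.04 mGal
Bouguer slab correction = 0.04193 × 2.52 × 2675.5 = 282.70 mGal
Simple Bouguer anomaly = 488.04 − (282.70) = 205.34 mGal
Complete Bouguer anomaly = 205.34 + 5.76 = 211.10 mGal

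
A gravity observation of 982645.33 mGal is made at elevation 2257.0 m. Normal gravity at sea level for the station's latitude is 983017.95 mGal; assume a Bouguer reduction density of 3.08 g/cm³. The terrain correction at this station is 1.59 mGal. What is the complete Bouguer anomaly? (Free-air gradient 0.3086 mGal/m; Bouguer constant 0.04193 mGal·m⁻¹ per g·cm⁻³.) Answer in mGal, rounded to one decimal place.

34.0

Free-air correction = 0.3086 × 2257.0 = 696.51 mGal
Free-air anomaly = 982645.33 − 983017.95 + (696.51) = 323.89 mGal
Bouguer slab correction = 0.04193 × 3.08 × 2257.0 = 291.48 mGal
Simple Bouguer anomaly = 323.89 − (291.48) = 32.41 mGal
Complete Bouguer anomaly = 32.41 + 1.59 = 34.00 mGal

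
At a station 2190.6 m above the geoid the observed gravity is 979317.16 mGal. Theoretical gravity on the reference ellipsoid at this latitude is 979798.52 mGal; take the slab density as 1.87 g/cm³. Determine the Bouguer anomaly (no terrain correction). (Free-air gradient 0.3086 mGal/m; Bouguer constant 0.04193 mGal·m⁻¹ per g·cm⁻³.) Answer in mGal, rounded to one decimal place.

Free-air correction = 0.3086 × 2190.6 = 676.02 mGal
Free-air anomaly = 979317.16 − 979798.52 + (676.02) = 194.66 mGal
Bouguer slab correction = 0.04193 × 1.87 × 2190.6 = 171.76 mGal
Simple Bouguer anomaly = 194.66 − (171.76) = 22.90 mGal

22.9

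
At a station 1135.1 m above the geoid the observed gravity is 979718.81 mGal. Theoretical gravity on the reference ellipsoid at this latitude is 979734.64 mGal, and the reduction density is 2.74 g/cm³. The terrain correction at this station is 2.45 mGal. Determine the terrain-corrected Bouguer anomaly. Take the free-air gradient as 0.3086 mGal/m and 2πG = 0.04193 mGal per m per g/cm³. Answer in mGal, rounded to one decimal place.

206.5

Free-air correction = 0.3086 × 1135.1 = 350.29 mGal
Free-air anomaly = 979718.81 − 979734.64 + (350.29) = 334.46 mGal
Bouguer slab correction = 0.04193 × 2.74 × 1135.1 = 130.41 mGal
Simple Bouguer anomaly = 334.46 − (130.41) = 204.05 mGal
Complete Bouguer anomaly = 204.05 + 2.45 = 206.50 mGal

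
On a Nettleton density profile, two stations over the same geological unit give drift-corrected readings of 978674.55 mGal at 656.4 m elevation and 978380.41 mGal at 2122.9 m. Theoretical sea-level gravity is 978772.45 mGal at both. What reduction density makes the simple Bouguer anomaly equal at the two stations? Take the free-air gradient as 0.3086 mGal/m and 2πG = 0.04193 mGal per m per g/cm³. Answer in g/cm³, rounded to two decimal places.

2.58

Δg_obs = 978380.41 − 978674.55 = -294.14 mGal over Δh = 2122.9 − 656.4 = 1466.5 m
Equal Bouguer anomalies ⇒ Δg_obs + (0.3086 − 0.04193ρ)·Δh = 0
0.3086 − 0.04193ρ = −Δg_obs/Δh = 0.20057
ρ = (0.3086 − 0.20057) / 0.04193 = 2.58 g/cm³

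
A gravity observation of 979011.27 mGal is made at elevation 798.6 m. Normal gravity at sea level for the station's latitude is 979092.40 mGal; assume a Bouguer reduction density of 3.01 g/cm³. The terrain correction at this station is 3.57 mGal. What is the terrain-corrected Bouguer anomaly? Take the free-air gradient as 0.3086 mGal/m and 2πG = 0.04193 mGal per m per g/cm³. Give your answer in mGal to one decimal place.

Free-air correction = 0.3086 × 798.6 = 246.45 mGal
Free-air anomaly = 979011.27 − 979092.40 + (246.45) = 165.32 mGal
Bouguer slab correction = 0.04193 × 3.01 × 798.6 = 100.79 mGal
Simple Bouguer anomaly = 165.32 − (100.79) = 64.53 mGal
Complete Bouguer anomaly = 64.53 + 3.57 = 68.10 mGal

68.1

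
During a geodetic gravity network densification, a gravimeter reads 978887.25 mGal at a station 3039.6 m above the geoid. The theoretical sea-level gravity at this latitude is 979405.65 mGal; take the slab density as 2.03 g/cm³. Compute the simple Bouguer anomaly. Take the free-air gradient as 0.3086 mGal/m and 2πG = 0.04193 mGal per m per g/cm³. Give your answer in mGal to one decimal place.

Free-air correction = 0.3086 × 3039.6 = 938.02 mGal
Free-air anomaly = 978887.25 − 979405.65 + (938.02) = 419.62 mGal
Bouguer slab correction = 0.04193 × 2.03 × 3039.6 = 258.72 mGal
Simple Bouguer anomaly = 419.62 − (258.72) = 160.90 mGal

160.9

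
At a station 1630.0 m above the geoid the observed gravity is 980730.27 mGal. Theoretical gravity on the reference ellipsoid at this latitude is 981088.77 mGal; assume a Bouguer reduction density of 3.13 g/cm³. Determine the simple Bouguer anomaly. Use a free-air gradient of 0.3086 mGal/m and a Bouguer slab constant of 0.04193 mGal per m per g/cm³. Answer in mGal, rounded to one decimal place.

-69.4

Free-air correction = 0.3086 × 1630.0 = 503.02 mGal
Free-air anomaly = 980730.27 − 981088.77 + (503.02) = 144.52 mGal
Bouguer slab correction = 0.04193 × 3.13 × 1630.0 = 213.92 mGal
Simple Bouguer anomaly = 144.52 − (213.92) = -69.40 mGal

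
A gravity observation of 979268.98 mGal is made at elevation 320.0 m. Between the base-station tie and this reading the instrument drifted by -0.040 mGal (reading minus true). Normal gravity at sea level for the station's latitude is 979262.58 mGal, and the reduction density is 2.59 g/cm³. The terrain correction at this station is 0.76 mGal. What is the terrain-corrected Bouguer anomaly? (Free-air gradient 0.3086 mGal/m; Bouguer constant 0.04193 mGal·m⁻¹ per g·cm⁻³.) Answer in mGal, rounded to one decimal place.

71.2

Drift-corrected reading = 979268.98 − (-0.040) = 979269.020 mGal
Free-air correction = 0.3086 × 320.0 = 98.75 mGal
Free-air anomaly = 979269.020 − 979262.58 + (98.75) = 105.190 mGal
Bouguer slab correction = 0.04193 × 2.59 × 320.0 = 34.75 mGal
Simple Bouguer anomaly = 105.190 − (34.75) = 70.440 mGal
Complete Bouguer anomaly = 70.440 + 0.76 = 71.200 mGal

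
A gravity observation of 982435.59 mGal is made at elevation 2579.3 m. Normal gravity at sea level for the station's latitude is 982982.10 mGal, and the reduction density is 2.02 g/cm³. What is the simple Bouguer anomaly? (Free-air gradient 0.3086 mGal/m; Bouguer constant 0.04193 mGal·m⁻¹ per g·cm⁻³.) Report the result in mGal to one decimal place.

Free-air correction = 0.3086 × 2579.3 = 795.97 mGal
Free-air anomaly = 982435.59 − 982982.10 + (795.97) = 249.46 mGal
Bouguer slab correction = 0.04193 × 2.02 × 2579.3 = 218.46 mGal
Simple Bouguer anomaly = 249.46 − (218.46) = 31.00 mGal

31.0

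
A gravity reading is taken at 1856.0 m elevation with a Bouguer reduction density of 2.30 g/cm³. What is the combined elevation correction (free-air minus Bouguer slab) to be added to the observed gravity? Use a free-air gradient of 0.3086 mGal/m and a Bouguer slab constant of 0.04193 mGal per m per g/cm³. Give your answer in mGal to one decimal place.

393.8

Combined gradient = 0.3086 − 0.04193 × 2.30 = 0.2121610 mGal/m
Combined elevation correction = 0.2121610 × 1856.0 = 393.8 mGal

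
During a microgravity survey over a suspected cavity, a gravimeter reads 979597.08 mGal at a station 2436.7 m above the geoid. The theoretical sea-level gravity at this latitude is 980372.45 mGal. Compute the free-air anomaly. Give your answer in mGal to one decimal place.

-23.4

Free-air correction = 0.3086 × 2436.7 = 751.97 mGal
Free-air anomaly = 979597.08 − 980372.45 + (751.97) = -23.40 mGal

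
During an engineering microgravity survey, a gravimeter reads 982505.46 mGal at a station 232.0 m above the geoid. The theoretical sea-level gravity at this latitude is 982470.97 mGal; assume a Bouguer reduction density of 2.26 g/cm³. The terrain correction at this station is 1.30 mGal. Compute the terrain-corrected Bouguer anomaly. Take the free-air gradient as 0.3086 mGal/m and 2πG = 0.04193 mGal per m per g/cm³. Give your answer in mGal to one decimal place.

85.4

Free-air correction = 0.3086 × 232.0 = 71.60 mGal
Free-air anomaly = 982505.46 − 982470.97 + (71.60) = 106.09 mGal
Bouguer slab correction = 0.04193 × 2.26 × 232.0 = 21.98 mGal
Simple Bouguer anomaly = 106.09 − (21.98) = 84.11 mGal
Complete Bouguer anomaly = 84.11 + 1.30 = 85.41 mGal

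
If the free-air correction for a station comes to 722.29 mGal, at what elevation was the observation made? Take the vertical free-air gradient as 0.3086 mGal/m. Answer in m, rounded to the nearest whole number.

h = 722.29 / 0.3086 = 2340.54 m

2341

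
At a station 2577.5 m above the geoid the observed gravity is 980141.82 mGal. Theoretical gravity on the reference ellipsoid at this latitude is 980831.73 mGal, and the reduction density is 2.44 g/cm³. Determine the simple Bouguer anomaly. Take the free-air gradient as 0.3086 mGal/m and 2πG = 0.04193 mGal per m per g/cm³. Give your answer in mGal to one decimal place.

Free-air correction = 0.3086 × 2577.5 = 795.42 mGal
Free-air anomaly = 980141.82 − 980831.73 + (795.42) = 105.51 mGal
Bouguer slab correction = 0.04193 × 2.44 × 2577.5 = 263.70 mGal
Simple Bouguer anomaly = 105.51 − (263.70) = -158.19 mGal

-158.2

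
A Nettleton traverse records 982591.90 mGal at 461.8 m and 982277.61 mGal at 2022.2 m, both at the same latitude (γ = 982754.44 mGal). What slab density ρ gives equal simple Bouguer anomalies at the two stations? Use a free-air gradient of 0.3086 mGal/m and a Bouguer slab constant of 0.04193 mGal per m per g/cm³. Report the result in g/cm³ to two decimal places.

Δg_obs = 982277.61 − 982591.90 = -314.29 mGal over Δh = 2022.2 − 461.8 = 1560.4 m
Equal Bouguer anomalies ⇒ Δg_obs + (0.3086 − 0.04193ρ)·Δh = 0
0.3086 − 0.04193ρ = −Δg_obs/Δh = 0.20142
ρ = (0.3086 − 0.20142) / 0.04193 = 2.56 g/cm³

2.56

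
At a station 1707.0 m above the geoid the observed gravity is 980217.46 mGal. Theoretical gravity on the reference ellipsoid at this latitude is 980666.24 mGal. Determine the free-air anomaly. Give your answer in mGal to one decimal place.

78.0

Free-air correction = 0.3086 × 1707.0 = 526.78 mGal
Free-air anomaly = 980217.46 − 980666.24 + (526.78) = 78.00 mGal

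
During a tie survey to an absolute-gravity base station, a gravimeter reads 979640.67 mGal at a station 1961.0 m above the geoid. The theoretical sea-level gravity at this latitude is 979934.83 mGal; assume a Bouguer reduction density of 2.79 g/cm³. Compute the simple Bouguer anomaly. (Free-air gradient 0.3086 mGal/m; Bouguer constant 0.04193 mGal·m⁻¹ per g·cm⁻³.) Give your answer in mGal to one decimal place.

Free-air correction = 0.3086 × 1961.0 = 605.16 mGal
Free-air anomaly = 979640.67 − 979934.83 + (605.16) = 311.00 mGal
Bouguer slab correction = 0.04193 × 2.79 × 1961.0 = 229.41 mGal
Simple Bouguer anomaly = 311.00 − (229.41) = 81.59 mGal

81.6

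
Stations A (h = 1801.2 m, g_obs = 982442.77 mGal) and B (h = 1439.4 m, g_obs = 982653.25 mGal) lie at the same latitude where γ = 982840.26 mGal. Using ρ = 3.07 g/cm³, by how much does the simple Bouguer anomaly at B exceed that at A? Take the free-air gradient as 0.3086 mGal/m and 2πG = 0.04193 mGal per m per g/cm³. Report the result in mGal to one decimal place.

145.4

Δg_SB(A) = 982442.77 − 982840.26 + 0.3086×1801.2 − 0.04193×3.07×1801.2 = -73.50 mGal
Δg_SB(B) = 982653.25 − 982840.26 + 0.3086×1439.4 − 0.04193×3.07×1439.4 = 71.90 mGal
Difference = 71.90 − (-73.50) = 145.40 mGal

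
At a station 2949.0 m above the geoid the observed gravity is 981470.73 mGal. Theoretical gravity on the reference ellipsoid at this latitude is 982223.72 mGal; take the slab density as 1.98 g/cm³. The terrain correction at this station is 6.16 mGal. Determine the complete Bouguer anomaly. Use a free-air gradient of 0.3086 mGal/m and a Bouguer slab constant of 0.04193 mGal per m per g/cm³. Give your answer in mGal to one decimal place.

-81.6

Free-air correction = 0.3086 × 2949.0 = 910.06 mGal
Free-air anomaly = 981470.73 − 982223.72 + (910.06) = 157.07 mGal
Bouguer slab correction = 0.04193 × 1.98 × 2949.0 = 244.83 mGal
Simple Bouguer anomaly = 157.07 − (244.83) = -87.76 mGal
Complete Bouguer anomaly = -87.76 + 6.16 = -81.60 mGal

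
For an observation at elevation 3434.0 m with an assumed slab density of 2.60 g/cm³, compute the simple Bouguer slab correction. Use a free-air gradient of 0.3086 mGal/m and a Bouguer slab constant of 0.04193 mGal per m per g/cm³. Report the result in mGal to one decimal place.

374.4

Bouguer slab correction = 0.04193 × 2.60 × 3434.0 = 374.4 mGal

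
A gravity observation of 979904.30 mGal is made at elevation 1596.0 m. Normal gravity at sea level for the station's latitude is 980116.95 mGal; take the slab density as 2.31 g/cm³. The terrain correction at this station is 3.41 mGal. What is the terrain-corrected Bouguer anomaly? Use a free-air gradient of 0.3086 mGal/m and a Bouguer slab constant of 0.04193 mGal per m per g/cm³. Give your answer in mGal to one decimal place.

Free-air correction = 0.3086 × 1596.0 = 492.53 mGal
Free-air anomaly = 979904.30 − 980116.95 + (492.53) = 279.88 mGal
Bouguer slab correction = 0.04193 × 2.31 × 1596.0 = 154.59 mGal
Simple Bouguer anomaly = 279.88 − (154.59) = 125.29 mGal
Complete Bouguer anomaly = 125.29 + 3.41 = 128.70 mGal

128.7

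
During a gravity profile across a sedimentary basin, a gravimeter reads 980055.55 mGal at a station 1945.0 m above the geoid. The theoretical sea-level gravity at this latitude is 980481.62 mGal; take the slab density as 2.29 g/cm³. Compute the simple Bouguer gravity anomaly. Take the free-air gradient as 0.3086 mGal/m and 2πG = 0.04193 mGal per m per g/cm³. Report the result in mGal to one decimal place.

Free-air correction = 0.3086 × 1945.0 = 600.23 mGal
Free-air anomaly = 980055.55 − 980481.62 + (600.23) = 174.16 mGal
Bouguer slab correction = 0.04193 × 2.29 × 1945.0 = 186.76 mGal
Simple Bouguer anomaly = 174.16 − (186.76) = -12.60 mGal

-12.6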